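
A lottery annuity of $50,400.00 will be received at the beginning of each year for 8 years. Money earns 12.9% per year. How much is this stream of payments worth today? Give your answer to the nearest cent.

This is an annuity due: 8 payments of $50,400.00 at the beginning of each year.
Periodic rate r = 0.129 per year.
PV = PMT × [(1 − (1+r)^−n)/r] × (1+r) = 50,400 × [1 − (1+r)^−8] / r × (1+r) = $273,995.06

$273,995.06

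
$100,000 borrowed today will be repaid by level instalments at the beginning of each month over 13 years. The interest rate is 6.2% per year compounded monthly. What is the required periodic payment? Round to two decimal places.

Level annuity due; solve PV = PMT × [(1 − (1+r)^−n)/r] × (1+r) for PMT.
Periodic rate r = 0.062/12 per month; n is counted in months.
With n = 156: PMT = 100,000 / ([(1 − (1+r)^−n)/r] × (1+r)) = $930.45

$930.45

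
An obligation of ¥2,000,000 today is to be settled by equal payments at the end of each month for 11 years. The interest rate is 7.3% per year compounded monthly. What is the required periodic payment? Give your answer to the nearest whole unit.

Level ordinary annuity; solve PV = PMT × [(1 − (1+r)^−n)/r] for PMT.
Periodic rate r = 0.073/12 per month; n is counted in months.
With n = 132: PMT = 2,000,000 / ([(1 − (1+r)^−n)/r]) = ¥22,084

¥22,084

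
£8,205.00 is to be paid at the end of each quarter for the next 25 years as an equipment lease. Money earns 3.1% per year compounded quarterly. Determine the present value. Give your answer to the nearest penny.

This is an ordinary annuity: 100 payments of £8,205.00 at the end of each quarter.
Periodic rate r = 0.031/4 per quarter; n is counted in quarters.
PV = PMT × [(1 − (1+r)^−n)/r] = 8,205 × [1 − (1+r)^−100] / r = £569,498.69

£569,498.69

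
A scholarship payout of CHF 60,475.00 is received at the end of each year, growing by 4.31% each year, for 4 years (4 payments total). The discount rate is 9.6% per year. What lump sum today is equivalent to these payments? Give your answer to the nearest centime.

CHF 205,240.21

Periodic rate r = 0.096 per year.
Growing ordinary annuity: PV = PMT₁ × [1 − ((1+g)/(1+r))^n] / (r − g) = 60,475 × [1 − ((1+0.0431)/(1+r))^4] / (r − 0.0431) = CHF 205,240.21.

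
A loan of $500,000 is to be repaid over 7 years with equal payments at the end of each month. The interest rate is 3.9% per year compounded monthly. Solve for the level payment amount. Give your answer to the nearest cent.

Level ordinary annuity; solve PV = PMT × [(1 − (1+r)^−n)/r] for PMT.
Periodic rate r = 0.039/12 per month; n is counted in months.
With n = 84: PMT = 500,000 / ([(1 − (1+r)^−n)/r]) = $6,811.41

$6,811.41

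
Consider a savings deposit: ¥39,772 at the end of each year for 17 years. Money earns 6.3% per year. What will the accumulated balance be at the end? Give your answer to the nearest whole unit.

This is an ordinary annuity: 17 deposits of ¥39,772 at the end of each year.
Periodic rate r = 0.063 per year.
FV = PMT × [((1+r)^n − 1)/r] = 39,772 × [(1+r)^17 − 1] / r = ¥1,152,319

¥1,152,319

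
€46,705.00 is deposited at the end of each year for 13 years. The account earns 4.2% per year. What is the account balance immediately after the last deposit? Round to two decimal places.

This is an ordinary annuity: 13 deposits of €46,705.00 at the end of each year.
Periodic rate r = 0.042 per year.
FV = PMT × [((1+r)^n − 1)/r] = 46,705 × [(1+r)^13 − 1] / r = €786,405.51

€786,405.51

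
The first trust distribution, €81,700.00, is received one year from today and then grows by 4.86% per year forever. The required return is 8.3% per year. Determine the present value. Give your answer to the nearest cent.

Periodic rate r = 0.083 per year.
Growing perpetuity (Gordon): PV = PMT₁ / (r − g) = 81,700 / (r − 0.0486) = €2,375,000.00.

€2,375,000.00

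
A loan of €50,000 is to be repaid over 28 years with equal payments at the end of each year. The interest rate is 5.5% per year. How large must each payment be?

Level ordinary annuity; solve PV = PMT × [(1 − (1+r)^−n)/r] for PMT.
Periodic rate r = 0.055 per year.
With n = 28: PMT = 50,000 / ([(1 − (1+r)^−n)/r]) = €3,540.72

€3,540.72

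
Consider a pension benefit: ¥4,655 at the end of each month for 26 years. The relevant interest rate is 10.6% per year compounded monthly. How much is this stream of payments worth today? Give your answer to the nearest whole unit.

¥493,086

This is an ordinary annuity: 312 payments of ¥4,655 at the end of each month.
Periodic rate r = 0.106/12 per month; n is counted in months.
PV = PMT × [(1 − (1+r)^−n)/r] = 4,655 × [1 − (1+r)^−312] / r = ¥493,086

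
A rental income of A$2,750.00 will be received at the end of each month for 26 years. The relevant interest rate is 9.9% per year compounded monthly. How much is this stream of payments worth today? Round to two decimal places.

This is an ordinary annuity: 312 payments of A$2,750.00 at the end of each month.
Periodic rate r = 0.099/12 per month; n is counted in months.
PV = PMT × [(1 − (1+r)^−n)/r] = 2,750 × [1 − (1+r)^−312] / r = A$307,653.58

A$307,653.58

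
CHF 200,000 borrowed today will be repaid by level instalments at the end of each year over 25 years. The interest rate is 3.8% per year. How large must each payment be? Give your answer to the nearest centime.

CHF 12,533.19

Level ordinary annuity; solve PV = PMT × [(1 − (1+r)^−n)/r] for PMT.
Periodic rate r = 0.038 per year.
With n = 25: PMT = 200,000 / ([(1 − (1+r)^−n)/r]) = CHF 12,533.19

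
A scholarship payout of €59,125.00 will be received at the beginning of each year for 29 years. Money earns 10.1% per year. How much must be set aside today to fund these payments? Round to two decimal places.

€604,947.50

This is an annuity due: 29 payments of €59,125.00 at the beginning of each year.
Periodic rate r = 0.101 per year.
PV = PMT × [(1 − (1+r)^−n)/r] × (1+r) = 59,125 × [1 − (1+r)^−29] / r × (1+r) = €604,947.50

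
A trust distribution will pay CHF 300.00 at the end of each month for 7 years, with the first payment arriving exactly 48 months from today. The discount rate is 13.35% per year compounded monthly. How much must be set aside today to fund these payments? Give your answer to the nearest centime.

Ordinary annuity of 84 payments, first payment at period 48.
Periodic rate r = 0.1335/12 per month; n is counted in months.
The ordinary-annuity PV formula values the stream one period before the first payment (period 47); discount that back 47 periods:
PV₀ = 300 × [1 − (1+r)^−84] / r × (1+r)^−47 = CHF 9,702.47

CHF 9,702.47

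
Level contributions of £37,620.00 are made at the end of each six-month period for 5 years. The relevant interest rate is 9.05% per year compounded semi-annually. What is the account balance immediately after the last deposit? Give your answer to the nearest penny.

£462,820.50

This is an ordinary annuity: 10 deposits of £37,620.00 at the end of each six-month period.
Periodic rate r = 0.0905/2 per half-year; n is counted in half-years.
FV = PMT × [((1+r)^n − 1)/r] = 37,620 × [(1+r)^10 − 1] / r = £462,820.50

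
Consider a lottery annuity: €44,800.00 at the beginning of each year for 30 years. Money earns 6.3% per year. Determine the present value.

This is an annuity due: 30 payments of €44,800.00 at the beginning of each year.
Periodic rate r = 0.063 per year.
PV = PMT × [(1 − (1+r)^−n)/r] × (1+r) = 44,800 × [1 − (1+r)^−30] / r × (1+r) = €634,998.17

€634,998.17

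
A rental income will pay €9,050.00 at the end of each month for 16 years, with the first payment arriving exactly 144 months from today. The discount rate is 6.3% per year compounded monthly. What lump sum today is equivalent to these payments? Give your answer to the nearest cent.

€516,946.17

Ordinary annuity of 192 payments, first payment at period 144.
Periodic rate r = 0.063/12 per month; n is counted in months.
The ordinary-annuity PV formula values the stream one period before the first payment (period 143); discount that back 143 periods:
PV₀ = 9,050 × [1 − (1+r)^−192] / r × (1+r)^−143 = €516,946.17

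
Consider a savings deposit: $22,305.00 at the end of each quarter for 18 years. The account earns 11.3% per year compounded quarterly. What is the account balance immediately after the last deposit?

This is an ordinary annuity: 72 deposits of $22,305.00 at the end of each quarter.
Periodic rate r = 0.113/4 per quarter; n is counted in quarters.
FV = PMT × [((1+r)^n − 1)/r] = 22,305 × [(1+r)^72 − 1] / r = $5,078,461.11

$5,078,461.11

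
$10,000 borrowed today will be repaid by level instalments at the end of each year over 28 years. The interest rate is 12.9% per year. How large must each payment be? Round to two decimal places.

Level ordinary annuity; solve PV = PMT × [(1 − (1+r)^−n)/r] for PMT.
Periodic rate r = 0.129 per year.
With n = 28: PMT = 10,000 / ([(1 − (1+r)^−n)/r]) = $1,334.66

$1,334.66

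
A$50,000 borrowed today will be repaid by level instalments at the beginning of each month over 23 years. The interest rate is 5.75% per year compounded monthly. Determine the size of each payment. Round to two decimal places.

Level annuity due; solve PV = PMT × [(1 − (1+r)^−n)/r] × (1+r) for PMT.
Periodic rate r = 0.0575/12 per month; n is counted in months.
With n = 276: PMT = 50,000 / ([(1 − (1+r)^−n)/r] × (1+r)) = A$325.43

A$325.43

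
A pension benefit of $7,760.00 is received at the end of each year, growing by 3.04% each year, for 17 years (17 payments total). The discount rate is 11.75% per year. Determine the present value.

$66,667.87

Periodic rate r = 0.1175 per year.
Growing ordinary annuity: PV = PMT₁ × [1 − ((1+g)/(1+r))^n] / (r − g) = 7,760 × [1 − ((1+0.0304)/(1+r))^17] / (r − 0.0304) = $66,667.87.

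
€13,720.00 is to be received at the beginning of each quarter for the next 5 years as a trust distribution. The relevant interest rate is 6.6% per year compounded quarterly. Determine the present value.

This is an annuity due: 20 payments of €13,720.00 at the beginning of each quarter.
Periodic rate r = 0.066/4 per quarter; n is counted in quarters.
PV = PMT × [(1 − (1+r)^−n)/r] × (1+r) = 13,720 × [1 − (1+r)^−20] / r × (1+r) = €235,936.96

€235,936.96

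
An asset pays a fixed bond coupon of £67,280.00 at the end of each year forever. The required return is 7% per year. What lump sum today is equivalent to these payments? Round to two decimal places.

£961,142.86

Periodic rate r = 0.07 per year.
Level perpetuity: PV = PMT / r = 67,280 / (0.07) = £961,142.86.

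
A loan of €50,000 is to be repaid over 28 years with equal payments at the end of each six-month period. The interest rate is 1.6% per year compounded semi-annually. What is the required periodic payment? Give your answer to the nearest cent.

Level ordinary annuity; solve PV = PMT × [(1 − (1+r)^−n)/r] for PMT.
Periodic rate r = 0.016/2 per half-year; n is counted in half-years.
With n = 56: PMT = 50,000 / ([(1 − (1+r)^−n)/r]) = €1,111.25

€1,111.25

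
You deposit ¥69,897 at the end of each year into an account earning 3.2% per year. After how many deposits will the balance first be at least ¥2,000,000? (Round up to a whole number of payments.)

Periodic rate r = 0.032 per year.
Ordinary annuity FV: 2,000,000 = 69,897 × [((1+r)^n − 1)/r].
(1+r)^n = 1 + 2,000,000 × r / 69,897, so n = ln(1 + 2,000,000·r/69,897) / ln(1+r) = 20.64.
Round up to a whole number of payments: n = 21.

21 payments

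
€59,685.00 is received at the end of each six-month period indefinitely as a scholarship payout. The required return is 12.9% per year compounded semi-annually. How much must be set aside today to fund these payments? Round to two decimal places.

Periodic rate r = 0.129/2 per half-year.
Level perpetuity: PV = PMT / r = 59,685 / (0.129/2) = €925,348.84.

€925,348.84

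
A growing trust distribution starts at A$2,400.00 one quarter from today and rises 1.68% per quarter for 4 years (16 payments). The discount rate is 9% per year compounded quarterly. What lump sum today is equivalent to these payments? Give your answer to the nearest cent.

A$36,024.98

Periodic rate r = 0.09/4 per quarter; n is counted in quarters.
Growing ordinary annuity: PV = PMT₁ × [1 − ((1+g)/(1+r))^n] / (r − g) = 2,400 × [1 − ((1+0.0168)/(1+r))^16] / (r − 0.0168) = A$36,024.98.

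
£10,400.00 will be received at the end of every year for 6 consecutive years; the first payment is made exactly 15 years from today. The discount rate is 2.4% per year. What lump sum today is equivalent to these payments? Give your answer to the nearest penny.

Ordinary annuity of 6 payments, first payment at period 15.
Periodic rate r = 0.024 per year.
The ordinary-annuity PV formula values the stream one period before the first payment (period 14); discount that back 14 periods:
PV₀ = 10,400 × [1 − (1+r)^−6] / r × (1+r)^−14 = £41,237.42

£41,237.42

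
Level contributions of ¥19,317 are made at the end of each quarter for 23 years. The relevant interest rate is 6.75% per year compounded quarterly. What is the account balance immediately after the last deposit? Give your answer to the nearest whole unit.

This is an ordinary annuity: 92 deposits of ¥19,317 at the end of each quarter.
Periodic rate r = 0.0675/4 per quarter; n is counted in quarters.
FV = PMT × [((1+r)^n − 1)/r] = 19,317 × [(1+r)^92 − 1] / r = ¥4,192,475

¥4,192,475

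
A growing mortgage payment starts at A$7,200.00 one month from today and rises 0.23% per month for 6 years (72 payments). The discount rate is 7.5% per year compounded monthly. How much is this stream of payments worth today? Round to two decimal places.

A$449,540.96

Periodic rate r = 0.075/12 per month; n is counted in months.
Growing ordinary annuity: PV = PMT₁ × [1 − ((1+g)/(1+r))^n] / (r − g) = 7,200 × [1 − ((1+0.0023)/(1+r))^72] / (r − 0.0023) = A$449,540.96.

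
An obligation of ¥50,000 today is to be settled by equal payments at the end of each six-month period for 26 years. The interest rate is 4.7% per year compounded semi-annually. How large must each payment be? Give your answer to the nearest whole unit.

¥1,676

Level ordinary annuity; solve PV = PMT × [(1 − (1+r)^−n)/r] for PMT.
Periodic rate r = 0.047/2 per half-year; n is counted in half-years.
With n = 52: PMT = 50,000 / ([(1 − (1+r)^−n)/r]) = ¥1,676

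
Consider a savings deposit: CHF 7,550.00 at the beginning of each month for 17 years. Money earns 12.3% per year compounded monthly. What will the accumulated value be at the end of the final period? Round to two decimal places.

This is an annuity due: 204 deposits of CHF 7,550.00 at the beginning of each month.
Periodic rate r = 0.123/12 per month; n is counted in months.
FV = PMT × [((1+r)^n − 1)/r] × (1+r) = 7,550 × [(1+r)^204 − 1] / r × (1+r) = CHF 5,214,395.66

CHF 5,214,395.66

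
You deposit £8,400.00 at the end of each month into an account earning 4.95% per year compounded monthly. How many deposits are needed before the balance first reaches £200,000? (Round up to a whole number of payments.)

Periodic rate r = 0.0495/12 per month; n is counted in months.
Ordinary annuity FV: 200,000 = 8,400 × [((1+r)^n − 1)/r].
(1+r)^n = 1 + 200,000 × r / 8,400, so n = ln(1 + 200,000·r/8,400) / ln(1+r) = 22.76.
Round up to a whole number of payments: n = 23.

23 payments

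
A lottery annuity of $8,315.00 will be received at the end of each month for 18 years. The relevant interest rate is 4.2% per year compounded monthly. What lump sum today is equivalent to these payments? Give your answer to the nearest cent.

This is an ordinary annuity: 216 payments of $8,315.00 at the end of each month.
Periodic rate r = 0.042/12 per month; n is counted in months.
PV = PMT × [(1 − (1+r)^−n)/r] = 8,315 × [1 − (1+r)^−216] / r = $1,258,746.07

$1,258,746.07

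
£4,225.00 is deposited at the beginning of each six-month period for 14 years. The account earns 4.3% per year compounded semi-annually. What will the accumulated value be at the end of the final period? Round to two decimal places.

£163,430.73

This is an annuity due: 28 deposits of £4,225.00 at the beginning of each six-month period.
Periodic rate r = 0.043/2 per half-year; n is counted in half-years.
FV = PMT × [((1+r)^n − 1)/r] × (1+r) = 4,225 × [(1+r)^28 − 1] / r × (1+r) = £163,430.73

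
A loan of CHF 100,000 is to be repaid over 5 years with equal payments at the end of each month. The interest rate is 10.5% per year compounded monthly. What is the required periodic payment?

CHF 2,149.39

Level ordinary annuity; solve PV = PMT × [(1 − (1+r)^−n)/r] for PMT.
Periodic rate r = 0.105/12 per month; n is counted in months.
With n = 60: PMT = 100,000 / ([(1 − (1+r)^−n)/r]) = CHF 2,149.39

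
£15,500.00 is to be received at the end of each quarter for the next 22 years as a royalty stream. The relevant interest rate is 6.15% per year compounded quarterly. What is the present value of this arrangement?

This is an ordinary annuity: 88 payments of £15,500.00 at the end of each quarter.
Periodic rate r = 0.0615/4 per quarter; n is counted in quarters.
PV = PMT × [(1 − (1+r)^−n)/r] = 15,500 × [1 − (1+r)^−88] / r = £744,868.46

£744,868.46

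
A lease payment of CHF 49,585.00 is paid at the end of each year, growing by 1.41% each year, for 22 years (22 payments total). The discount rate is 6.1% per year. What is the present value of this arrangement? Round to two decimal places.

Periodic rate r = 0.061 per year.
Growing ordinary annuity: PV = PMT₁ × [1 − ((1+g)/(1+r))^n] / (r − g) = 49,585 × [1 − ((1+0.0141)/(1+r))^22] / (r − 0.0141) = CHF 666,213.91.

CHF 666,213.91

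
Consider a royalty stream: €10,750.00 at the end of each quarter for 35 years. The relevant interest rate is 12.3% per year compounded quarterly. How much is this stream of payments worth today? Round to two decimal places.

This is an ordinary annuity: 140 payments of €10,750.00 at the end of each quarter.
Periodic rate r = 0.123/4 per quarter; n is counted in quarters.
PV = PMT × [(1 − (1+r)^−n)/r] = 10,750 × [1 − (1+r)^−140] / r = €344,557.39

€344,557.39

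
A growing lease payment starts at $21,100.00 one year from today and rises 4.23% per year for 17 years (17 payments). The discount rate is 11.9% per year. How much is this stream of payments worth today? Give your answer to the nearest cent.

Periodic rate r = 0.119 per year.
Growing ordinary annuity: PV = PMT₁ × [1 − ((1+g)/(1+r))^n] / (r − g) = 21,100 × [1 − ((1+0.0423)/(1+r))^17] / (r − 0.0423) = $192,825.76.

$192,825.76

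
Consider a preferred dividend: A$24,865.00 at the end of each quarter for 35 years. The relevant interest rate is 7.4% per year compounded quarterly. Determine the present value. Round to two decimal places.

A$1,240,808.33

This is an ordinary annuity: 140 payments of A$24,865.00 at the end of each quarter.
Periodic rate r = 0.074/4 per quarter; n is counted in quarters.
PV = PMT × [(1 − (1+r)^−n)/r] = 24,865 × [1 − (1+r)^−140] / r = A$1,240,808.33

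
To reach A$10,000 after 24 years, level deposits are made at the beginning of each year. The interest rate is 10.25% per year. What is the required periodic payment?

Level annuity due; solve FV = PMT × [((1+r)^n − 1)/r] × (1+r) for PMT.
Periodic rate r = 0.1025 per year.
With n = 24: PMT = 10,000 / ([((1+r)^n − 1)/r] × (1+r)) = A$98.89

A$98.89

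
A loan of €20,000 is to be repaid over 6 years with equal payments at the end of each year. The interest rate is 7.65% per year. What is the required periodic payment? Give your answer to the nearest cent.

Level ordinary annuity; solve PV = PMT × [(1 − (1+r)^−n)/r] for PMT.
Periodic rate r = 0.0765 per year.
With n = 6: PMT = 20,000 / ([(1 − (1+r)^−n)/r]) = €4,280.48

€4,280.48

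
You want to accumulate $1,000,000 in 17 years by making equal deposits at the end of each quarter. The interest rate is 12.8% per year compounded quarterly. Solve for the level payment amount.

Level ordinary annuity; solve FV = PMT × [((1+r)^n − 1)/r] for PMT.
Periodic rate r = 0.128/4 per quarter; n is counted in quarters.
With n = 68: PMT = 1,000,000 / ([((1+r)^n − 1)/r]) = $4,257.76

$4,257.76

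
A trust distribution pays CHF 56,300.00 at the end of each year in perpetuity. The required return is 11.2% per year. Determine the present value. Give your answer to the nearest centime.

Periodic rate r = 0.112 per year.
Level perpetuity: PV = PMT / r = 56,300 / (0.112) = CHF 502,678.57.

CHF 502,678.57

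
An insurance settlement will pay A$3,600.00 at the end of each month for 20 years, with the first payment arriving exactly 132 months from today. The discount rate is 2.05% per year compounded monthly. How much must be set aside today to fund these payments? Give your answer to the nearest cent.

Ordinary annuity of 240 payments, first payment at period 132.
Periodic rate r = 0.0205/12 per month; n is counted in months.
The ordinary-annuity PV formula values the stream one period before the first payment (period 131); discount that back 131 periods:
PV₀ = 3,600 × [1 − (1+r)^−240] / r × (1+r)^−131 = A$566,386.02

A$566,386.02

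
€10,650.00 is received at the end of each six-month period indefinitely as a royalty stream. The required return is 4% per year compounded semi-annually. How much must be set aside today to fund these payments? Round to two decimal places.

Periodic rate r = 0.04/2 per half-year.
Level perpetuity: PV = PMT / r = 10,650 / (0.04/2) = €532,500.00.

€532,500.00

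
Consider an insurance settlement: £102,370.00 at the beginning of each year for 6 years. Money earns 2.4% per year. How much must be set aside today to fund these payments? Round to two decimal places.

This is an annuity due: 6 payments of £102,370.00 at the beginning of each year.
Periodic rate r = 0.024 per year.
PV = PMT × [(1 − (1+r)^−n)/r] × (1+r) = 102,370 × [1 − (1+r)^−6] / r × (1+r) = £579,335.63

£579,335.63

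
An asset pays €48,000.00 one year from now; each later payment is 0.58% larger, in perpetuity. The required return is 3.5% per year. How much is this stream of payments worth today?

Periodic rate r = 0.035 per year.
Growing perpetuity (Gordon): PV = PMT₁ / (r − g) = 48,000 / (r − 0.0058) = €1,643,835.62.

€1,643,835.62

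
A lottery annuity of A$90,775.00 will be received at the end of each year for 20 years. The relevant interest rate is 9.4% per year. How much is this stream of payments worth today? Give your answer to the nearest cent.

This is an ordinary annuity: 20 payments of A$90,775.00 at the end of each year.
Periodic rate r = 0.094 per year.
PV = PMT × [(1 − (1+r)^−n)/r] = 90,775 × [1 − (1+r)^−20] / r = A$805,554.39

A$805,554.39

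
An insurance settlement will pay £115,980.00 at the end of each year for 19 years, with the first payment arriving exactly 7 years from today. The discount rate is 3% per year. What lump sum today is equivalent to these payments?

£1,391,291.01

Ordinary annuity of 19 payments, first payment at period 7.
Periodic rate r = 0.03 per year.
The ordinary-annuity PV formula values the stream one period before the first payment (period 6); discount that back 6 periods:
PV₀ = 115,980 × [1 − (1+r)^−19] / r × (1+r)^−6 = £1,391,291.01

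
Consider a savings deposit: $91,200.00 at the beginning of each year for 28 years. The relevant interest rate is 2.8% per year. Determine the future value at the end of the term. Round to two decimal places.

This is an annuity due: 28 deposits of $91,200.00 at the beginning of each year.
Periodic rate r = 0.028 per year.
FV = PMT × [((1+r)^n − 1)/r] × (1+r) = 91,200 × [(1+r)^28 − 1] / r × (1+r) = $3,906,652.39

$3,906,652.39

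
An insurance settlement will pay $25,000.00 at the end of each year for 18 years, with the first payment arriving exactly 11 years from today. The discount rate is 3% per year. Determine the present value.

Ordinary annuity of 18 payments, first payment at period 11.
Periodic rate r = 0.03 per year.
The ordinary-annuity PV formula values the stream one period before the first payment (period 10); discount that back 10 periods:
PV₀ = 25,000 × [1 − (1+r)^−18] / r × (1+r)^−10 = $255,847.63

$255,847.63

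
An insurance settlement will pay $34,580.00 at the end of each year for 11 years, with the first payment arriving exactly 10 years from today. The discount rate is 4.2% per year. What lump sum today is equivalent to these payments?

$206,952.72

Ordinary annuity of 11 payments, first payment at period 10.
Periodic rate r = 0.042 per year.
The ordinary-annuity PV formula values the stream one period before the first payment (period 9); discount that back 9 periods:
PV₀ = 34,580 × [1 − (1+r)^−11] / r × (1+r)^−9 = $206,952.72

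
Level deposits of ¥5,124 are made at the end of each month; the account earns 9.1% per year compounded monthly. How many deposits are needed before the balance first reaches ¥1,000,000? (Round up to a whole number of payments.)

121 payments

Periodic rate r = 0.091/12 per month; n is counted in months.
Ordinary annuity FV: 1,000,000 = 5,124 × [((1+r)^n − 1)/r].
(1+r)^n = 1 + 1,000,000 × r / 5,124, so n = ln(1 + 1,000,000·r/5,124) / ln(1+r) = 120.22.
Round up to a whole number of payments: n = 121.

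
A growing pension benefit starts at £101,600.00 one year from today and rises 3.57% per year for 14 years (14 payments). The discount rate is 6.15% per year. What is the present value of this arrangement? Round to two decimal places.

£1,147,563.76

Periodic rate r = 0.0615 per year.
Growing ordinary annuity: PV = PMT₁ × [1 − ((1+g)/(1+r))^n] / (r − g) = 101,600 × [1 − ((1+0.0357)/(1+r))^14] / (r − 0.0357) = £1,147,563.76.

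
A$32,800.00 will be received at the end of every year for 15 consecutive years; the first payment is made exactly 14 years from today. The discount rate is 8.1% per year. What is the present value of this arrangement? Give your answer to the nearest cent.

Ordinary annuity of 15 payments, first payment at period 14.
Periodic rate r = 0.081 per year.
The ordinary-annuity PV formula values the stream one period before the first payment (period 13); discount that back 13 periods:
PV₀ = 32,800 × [1 − (1+r)^−15] / r × (1+r)^−13 = A$101,377.09

A$101,377.09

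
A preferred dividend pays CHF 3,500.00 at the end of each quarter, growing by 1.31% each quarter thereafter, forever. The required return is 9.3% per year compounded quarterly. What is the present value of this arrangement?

Periodic rate r = 0.093/4 per quarter.
Growing perpetuity (Gordon): PV = PMT₁ / (r − g) = 3,500 / (r − 0.0131) = CHF 344,827.59.

CHF 344,827.59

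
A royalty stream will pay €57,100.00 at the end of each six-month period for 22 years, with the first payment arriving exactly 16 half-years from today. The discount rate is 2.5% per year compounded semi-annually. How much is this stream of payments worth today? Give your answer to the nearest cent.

€1,596,486.21

Ordinary annuity of 44 payments, first payment at period 16.
Periodic rate r = 0.025/2 per half-year; n is counted in half-years.
The ordinary-annuity PV formula values the stream one period before the first payment (period 15); discount that back 15 periods:
PV₀ = 57,100 × [1 − (1+r)^−44] / r × (1+r)^−15 = €1,596,486.21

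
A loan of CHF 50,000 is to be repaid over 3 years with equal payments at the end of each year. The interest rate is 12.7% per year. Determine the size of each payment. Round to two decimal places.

Level ordinary annuity; solve PV = PMT × [(1 − (1+r)^−n)/r] for PMT.
Periodic rate r = 0.127 per year.
With n = 3: PMT = 50,000 / ([(1 − (1+r)^−n)/r]) = CHF 21,068.31

CHF 21,068.31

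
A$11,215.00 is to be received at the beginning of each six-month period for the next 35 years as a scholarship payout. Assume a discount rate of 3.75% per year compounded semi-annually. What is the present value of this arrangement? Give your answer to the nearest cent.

This is an annuity due: 70 payments of A$11,215.00 at the beginning of each six-month period.
Periodic rate r = 0.0375/2 per half-year; n is counted in half-years.
PV = PMT × [(1 − (1+r)^−n)/r] × (1+r) = 11,215 × [1 − (1+r)^−70] / r × (1+r) = A$443,339.15

A$443,339.15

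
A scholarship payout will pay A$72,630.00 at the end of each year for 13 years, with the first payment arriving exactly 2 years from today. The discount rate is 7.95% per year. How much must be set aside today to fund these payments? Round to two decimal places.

A$533,240.67

Ordinary annuity of 13 payments, first payment at period 2.
Periodic rate r = 0.0795 per year.
The ordinary-annuity PV formula values the stream one period before the first payment (period 1); discount that back 1 periods:
PV₀ = 72,630 × [1 − (1+r)^−13] / r × (1+r)^−1 = A$533,240.67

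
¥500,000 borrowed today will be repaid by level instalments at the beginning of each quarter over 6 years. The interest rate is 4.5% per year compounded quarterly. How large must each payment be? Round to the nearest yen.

¥23,623

Level annuity due; solve PV = PMT × [(1 − (1+r)^−n)/r] × (1+r) for PMT.
Periodic rate r = 0.045/4 per quarter; n is counted in quarters.
With n = 24: PMT = 500,000 / ([(1 − (1+r)^−n)/r] × (1+r)) = ¥23,623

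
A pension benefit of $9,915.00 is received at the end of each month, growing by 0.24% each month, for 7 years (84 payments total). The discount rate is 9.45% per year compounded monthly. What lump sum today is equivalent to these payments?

$664,926.36

Periodic rate r = 0.0945/12 per month; n is counted in months.
Growing ordinary annuity: PV = PMT₁ × [1 − ((1+g)/(1+r))^n] / (r − g) = 9,915 × [1 − ((1+0.0024)/(1+r))^84] / (r − 0.0024) = $664,926.36.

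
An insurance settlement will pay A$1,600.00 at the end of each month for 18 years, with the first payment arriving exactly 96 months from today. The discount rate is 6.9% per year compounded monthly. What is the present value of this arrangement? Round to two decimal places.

A$114,619.20

Ordinary annuity of 216 payments, first payment at period 96.
Periodic rate r = 0.069/12 per month; n is counted in months.
The ordinary-annuity PV formula values the stream one period before the first payment (period 95); discount that back 95 periods:
PV₀ = 1,600 × [1 − (1+r)^−216] / r × (1+r)^−95 = A$114,619.20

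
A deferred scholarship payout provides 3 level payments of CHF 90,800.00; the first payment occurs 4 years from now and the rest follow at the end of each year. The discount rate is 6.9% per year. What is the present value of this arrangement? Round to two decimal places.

CHF 195,417.22

Ordinary annuity of 3 payments, first payment at period 4.
Periodic rate r = 0.069 per year.
The ordinary-annuity PV formula values the stream one period before the first payment (period 3); discount that back 3 periods:
PV₀ = 90,800 × [1 − (1+r)^−3] / r × (1+r)^−3 = CHF 195,417.22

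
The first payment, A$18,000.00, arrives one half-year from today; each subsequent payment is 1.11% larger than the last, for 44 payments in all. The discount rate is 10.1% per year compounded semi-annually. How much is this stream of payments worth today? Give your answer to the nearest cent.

A$371,877.90

Periodic rate r = 0.101/2 per half-year; n is counted in half-years.
Growing ordinary annuity: PV = PMT₁ × [1 − ((1+g)/(1+r))^n] / (r − g) = 18,000 × [1 − ((1+0.0111)/(1+r))^44] / (r − 0.0111) = A$371,877.90.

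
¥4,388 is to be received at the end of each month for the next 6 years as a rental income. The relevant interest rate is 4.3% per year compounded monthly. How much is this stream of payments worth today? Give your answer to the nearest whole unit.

¥278,034

This is an ordinary annuity: 72 payments of ¥4,388 at the end of each month.
Periodic rate r = 0.043/12 per month; n is counted in months.
PV = PMT × [(1 − (1+r)^−n)/r] = 4,388 × [1 − (1+r)^−72] / r = ¥278,034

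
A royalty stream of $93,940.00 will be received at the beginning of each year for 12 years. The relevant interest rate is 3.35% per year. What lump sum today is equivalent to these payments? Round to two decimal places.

$946,520.68

This is an annuity due: 12 payments of $93,940.00 at the beginning of each year.
Periodic rate r = 0.0335 per year.
PV = PMT × [(1 − (1+r)^−n)/r] × (1+r) = 93,940 × [1 − (1+r)^−12] / r × (1+r) = $946,520.68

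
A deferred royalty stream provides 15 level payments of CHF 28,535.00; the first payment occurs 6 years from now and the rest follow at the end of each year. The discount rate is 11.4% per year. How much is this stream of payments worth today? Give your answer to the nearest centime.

Ordinary annuity of 15 payments, first payment at period 6.
Periodic rate r = 0.114 per year.
The ordinary-annuity PV formula values the stream one period before the first payment (period 5); discount that back 5 periods:
PV₀ = 28,535 × [1 − (1+r)^−15] / r × (1+r)^−5 = CHF 117,005.80

CHF 117,005.80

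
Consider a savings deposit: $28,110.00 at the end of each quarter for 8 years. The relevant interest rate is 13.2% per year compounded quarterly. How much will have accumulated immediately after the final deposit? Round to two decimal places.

$1,555,631.37

This is an ordinary annuity: 32 deposits of $28,110.00 at the end of each quarter.
Periodic rate r = 0.132/4 per quarter; n is counted in quarters.
FV = PMT × [((1+r)^n − 1)/r] = 28,110 × [(1+r)^32 − 1] / r = $1,555,631.37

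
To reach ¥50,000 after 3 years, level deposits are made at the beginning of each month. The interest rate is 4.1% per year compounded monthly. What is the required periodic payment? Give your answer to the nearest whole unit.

¥1,303

Level annuity due; solve FV = PMT × [((1+r)^n − 1)/r] × (1+r) for PMT.
Periodic rate r = 0.041/12 per month; n is counted in months.
With n = 36: PMT = 50,000 / ([((1+r)^n − 1)/r] × (1+r)) = ¥1,303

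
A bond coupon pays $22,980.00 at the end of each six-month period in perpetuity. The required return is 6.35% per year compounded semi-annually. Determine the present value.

$723,779.53

Periodic rate r = 0.0635/2 per half-year.
Level perpetuity: PV = PMT / r = 22,980 / (0.0635/2) = $723,779.53.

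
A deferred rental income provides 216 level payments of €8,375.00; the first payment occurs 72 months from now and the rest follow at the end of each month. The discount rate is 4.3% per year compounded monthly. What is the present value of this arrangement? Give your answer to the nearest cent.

€975,763.33

Ordinary annuity of 216 payments, first payment at period 72.
Periodic rate r = 0.043/12 per month; n is counted in months.
The ordinary-annuity PV formula values the stream one period before the first payment (period 71); discount that back 71 periods:
PV₀ = 8,375 × [1 − (1+r)^−216] / r × (1+r)^−71 = €975,763.33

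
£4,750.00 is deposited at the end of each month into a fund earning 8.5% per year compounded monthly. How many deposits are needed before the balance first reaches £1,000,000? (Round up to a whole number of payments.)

130 payments

Periodic rate r = 0.085/12 per month; n is counted in months.
Ordinary annuity FV: 1,000,000 = 4,750 × [((1+r)^n − 1)/r].
(1+r)^n = 1 + 1,000,000 × r / 4,750, so n = ln(1 + 1,000,000·r/4,750) / ln(1+r) = 129.32.
Round up to a whole number of payments: n = 130.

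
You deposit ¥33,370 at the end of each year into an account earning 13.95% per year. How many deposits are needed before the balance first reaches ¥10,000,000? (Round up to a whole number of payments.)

Periodic rate r = 0.1395 per year.
Ordinary annuity FV: 10,000,000 = 33,370 × [((1+r)^n − 1)/r].
(1+r)^n = 1 + 10,000,000 × r / 33,370, so n = ln(1 + 10,000,000·r/33,370) / ln(1+r) = 28.77.
Round up to a whole number of payments: n = 29.

29 payments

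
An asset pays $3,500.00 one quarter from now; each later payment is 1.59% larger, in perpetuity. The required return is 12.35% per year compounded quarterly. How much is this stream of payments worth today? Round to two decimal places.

Periodic rate r = 0.1235/4 per quarter.
Growing perpetuity (Gordon): PV = PMT₁ / (r − g) = 3,500 / (r − 0.0159) = $233,722.87.

$233,722.87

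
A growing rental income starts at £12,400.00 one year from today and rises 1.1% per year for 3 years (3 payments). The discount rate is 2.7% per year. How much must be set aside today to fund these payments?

£35,660.62

Periodic rate r = 0.027 per year.
Growing ordinary annuity: PV = PMT₁ × [1 − ((1+g)/(1+r))^n] / (r − g) = 12,400 × [1 − ((1+0.011)/(1+r))^3] / (r − 0.011) = £35,660.62.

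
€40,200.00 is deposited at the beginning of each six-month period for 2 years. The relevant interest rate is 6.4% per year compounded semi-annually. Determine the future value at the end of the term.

€174,082.28

This is an annuity due: 4 deposits of €40,200.00 at the beginning of each six-month period.
Periodic rate r = 0.064/2 per half-year; n is counted in half-years.
FV = PMT × [((1+r)^n − 1)/r] × (1+r) = 40,200 × [(1+r)^4 − 1] / r × (1+r) = €174,082.28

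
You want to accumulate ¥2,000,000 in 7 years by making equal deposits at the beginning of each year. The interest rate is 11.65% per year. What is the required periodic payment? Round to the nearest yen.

Level annuity due; solve FV = PMT × [((1+r)^n − 1)/r] × (1+r) for PMT.
Periodic rate r = 0.1165 per year.
With n = 7: PMT = 2,000,000 / ([((1+r)^n − 1)/r] × (1+r)) = ¥179,474

¥179,474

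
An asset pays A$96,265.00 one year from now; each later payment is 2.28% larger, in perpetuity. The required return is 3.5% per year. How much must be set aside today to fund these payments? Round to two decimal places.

A$7,890,573.77

Periodic rate r = 0.035 per year.
Growing perpetuity (Gordon): PV = PMT₁ / (r − g) = 96,265 / (r − 0.0228) = A$7,890,573.77.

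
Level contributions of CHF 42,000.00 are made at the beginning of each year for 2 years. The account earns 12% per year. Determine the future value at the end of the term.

This is an annuity due: 2 deposits of CHF 42,000.00 at the beginning of each year.
Periodic rate r = 0.12 per year.
FV = PMT × [((1+r)^n − 1)/r] × (1+r) = 42,000 × [(1+r)^2 − 1] / r × (1+r) = CHF 99,724.80

CHF 99,724.80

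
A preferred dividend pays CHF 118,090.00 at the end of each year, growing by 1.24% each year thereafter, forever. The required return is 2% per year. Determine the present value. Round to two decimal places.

Periodic rate r = 0.02 per year.
Growing perpetuity (Gordon): PV = PMT₁ / (r − g) = 118,090 / (r − 0.0124) = CHF 15,538,157.89.

CHF 15,538,157.89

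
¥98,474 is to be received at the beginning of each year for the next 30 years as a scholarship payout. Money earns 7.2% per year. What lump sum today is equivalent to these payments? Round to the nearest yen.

This is an annuity due: 30 payments of ¥98,474 at the beginning of each year.
Periodic rate r = 0.072 per year.
PV = PMT × [(1 − (1+r)^−n)/r] × (1+r) = 98,474 × [1 − (1+r)^−30] / r × (1+r) = ¥1,284,056

¥1,284,056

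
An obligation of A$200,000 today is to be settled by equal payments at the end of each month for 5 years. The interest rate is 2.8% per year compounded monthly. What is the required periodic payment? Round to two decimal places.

Level ordinary annuity; solve PV = PMT × [(1 − (1+r)^−n)/r] for PMT.
Periodic rate r = 0.028/12 per month; n is counted in months.
With n = 60: PMT = 200,000 / ([(1 − (1+r)^−n)/r]) = A$3,575.99

A$3,575.99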